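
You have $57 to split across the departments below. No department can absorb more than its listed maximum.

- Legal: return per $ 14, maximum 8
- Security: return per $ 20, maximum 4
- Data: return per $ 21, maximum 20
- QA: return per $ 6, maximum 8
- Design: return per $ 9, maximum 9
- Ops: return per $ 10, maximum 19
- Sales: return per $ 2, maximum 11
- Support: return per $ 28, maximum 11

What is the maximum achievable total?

1060

Order the departments by return per $: Support 28 > Data 21 > Security 20 > Legal 14 > Ops 10 > Design 9 > QA 6 > Sales 2.
Support: +11 to 11 (cap) → 46 left.
Data: +20 to 20 (cap) → 26 left.
Security takes 4 to reach its cap of 4 → 22 left.
Legal: +8 to 8 (cap) → 14 left.
Ops has room for 19 but only 14 remain, so it gets 14.
Total = 14×8 + 20×4 + 21×20 + 10×14 + 28×11 = 1060.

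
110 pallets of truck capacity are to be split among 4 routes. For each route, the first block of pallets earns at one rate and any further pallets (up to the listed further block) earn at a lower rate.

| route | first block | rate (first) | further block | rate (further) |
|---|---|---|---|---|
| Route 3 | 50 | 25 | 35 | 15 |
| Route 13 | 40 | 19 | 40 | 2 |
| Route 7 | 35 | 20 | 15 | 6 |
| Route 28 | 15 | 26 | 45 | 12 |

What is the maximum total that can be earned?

2530

Rank every tier by rate: Route 28/first 26 > Route 3/first 25 > Route 7/first 20 > Route 13/first 19 > Route 3/second 15 > Route 28/second 12 > Route 7/second 6 > Route 13/second 2.
Fill Route 28 first block (15 at 26) → 95 left.
Route 3 first at 25: fill all 50 → 45 left.
Fill Route 7 first block (35 at 20) → 10 left.
Route 13 first at 19: only 10 left, fill 10.
Total = 26×15 + 25×50 + 20×35 + 19×10 = 2530.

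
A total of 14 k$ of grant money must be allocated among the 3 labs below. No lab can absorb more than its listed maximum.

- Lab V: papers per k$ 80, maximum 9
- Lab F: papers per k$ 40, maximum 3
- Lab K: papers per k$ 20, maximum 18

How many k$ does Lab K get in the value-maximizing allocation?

2

Highest papers per k$ first: Lab V 80 > Lab F 40 > Lab K 20.
Lab V takes 9 to reach its cap of 9 — 5 left.
Give Lab F 3 to hit its cap of 3 — 2 left.
Lab K: +2 (room for 18) → 2. Pool exhausted.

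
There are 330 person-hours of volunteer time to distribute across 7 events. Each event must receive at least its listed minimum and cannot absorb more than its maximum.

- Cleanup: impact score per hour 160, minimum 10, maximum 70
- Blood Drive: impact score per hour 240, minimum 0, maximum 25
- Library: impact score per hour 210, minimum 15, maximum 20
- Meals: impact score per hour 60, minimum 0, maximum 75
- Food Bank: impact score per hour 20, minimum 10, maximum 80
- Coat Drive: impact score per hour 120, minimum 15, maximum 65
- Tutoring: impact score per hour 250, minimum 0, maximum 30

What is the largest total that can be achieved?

42100

Meeting every minimum uses 10+0+15+0+10+15+0 = 50 person-hours, leaving 280.
Order the events by impact score per hour: Tutoring 250 > Blood Drive 240 > Library 210 > Cleanup 160 > Coat Drive 120 > Meals 60 > Food Bank 20.
Tutoring takes 30 more to reach its cap of 30 → 250 left.
Blood Drive: +25 to 25 (cap) → 225 left.
Library: +5 to 20 (cap) → 220 left.
Give Cleanup 60 more to hit its cap of 70 → 160 left.
Give Coat Drive 50 more to hit its cap of 65 → 110 left.
Meals takes 75 more to reach its cap of 75 → 35 left.
Food Bank has room for 70 more but only 35 remain, so it gets 45.
Total = 160×70 + 240×25 + 210×20 + 60×75 + 20×45 + 120×65 + 250×30 = 42100.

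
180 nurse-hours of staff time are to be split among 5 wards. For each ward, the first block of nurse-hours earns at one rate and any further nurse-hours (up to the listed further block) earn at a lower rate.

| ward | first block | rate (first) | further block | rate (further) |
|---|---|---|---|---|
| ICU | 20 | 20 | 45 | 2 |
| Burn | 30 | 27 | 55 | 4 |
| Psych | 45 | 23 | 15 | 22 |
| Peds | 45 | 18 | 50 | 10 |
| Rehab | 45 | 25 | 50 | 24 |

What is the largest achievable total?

Treat each block as its own option and order by rate: Burn/tier1 27 > Rehab/tier1 25 > Rehab/tier2 24 > Psych/tier1 23 > Psych/tier2 22 > ICU/tier1 20 > Peds/tier1 18 > Peds/tier2 10 > Burn/tier2 4 > ICU/tier2 2.
Fill Burn tier1 block (30 at 27) → 150 left.
Rehab/tier1 (25): +45 → 105 left.
Rehab/tier2 (24): +50 → 55 left.
Psych tier1 at 23: fill all 45 → 10 left.
Psych tier2 at 22: only 10 left, fill 10.
Total = 27×30 + 25×45 + 24×50 + 23×45 + 22×10 = 4390.

4390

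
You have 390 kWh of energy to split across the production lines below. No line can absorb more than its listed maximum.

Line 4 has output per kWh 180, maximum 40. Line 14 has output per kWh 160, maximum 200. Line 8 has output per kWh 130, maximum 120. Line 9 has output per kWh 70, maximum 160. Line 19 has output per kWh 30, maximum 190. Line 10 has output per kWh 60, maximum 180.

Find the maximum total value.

56900

Order the production lines by output per kWh: Line 4 180 > Line 14 160 > Line 8 130 > Line 9 70 > Line 10 60 > Line 19 30.
Line 4 takes 40 to reach its cap of 40 → 350 left.
Line 14: +200 to 200 (cap) → 150 left.
Line 8 takes 120 to reach its cap of 120 → 30 left.
Line 9 has room for 160 but only 30 remain, so it gets 30.
Total = 180×40 + 160×200 + 130×120 + 70×30 = 56900.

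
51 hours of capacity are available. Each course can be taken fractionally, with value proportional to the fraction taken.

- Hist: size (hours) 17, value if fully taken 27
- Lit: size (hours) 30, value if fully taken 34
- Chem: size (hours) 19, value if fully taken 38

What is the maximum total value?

82

Best value per unit of size first: Chem 38/19≈2, Hist 27/17≈1.59, Lit 34/30≈1.13.
All 19 hours of Chem fit (value 38) → 32 remain.
Hist: take in full, 17 hours for value 27 → 15 left.
Fill the last 15 hours with part of Lit: 15/30 of it earns 17.
Total value = 82.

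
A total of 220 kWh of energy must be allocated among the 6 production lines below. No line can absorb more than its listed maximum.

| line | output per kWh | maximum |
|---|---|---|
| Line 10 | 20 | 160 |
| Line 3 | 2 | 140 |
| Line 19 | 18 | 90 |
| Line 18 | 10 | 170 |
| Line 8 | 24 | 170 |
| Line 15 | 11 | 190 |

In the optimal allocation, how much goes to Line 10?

50

Order the production lines by output per kWh: Line 8 24 > Line 10 20 > Line 19 18 > Line 15 11 > Line 18 10 > Line 3 2.
Give Line 8 170 to hit its cap of 170 → 50 left.
Line 10 has room for 160 but only 50 remain, so it gets 50.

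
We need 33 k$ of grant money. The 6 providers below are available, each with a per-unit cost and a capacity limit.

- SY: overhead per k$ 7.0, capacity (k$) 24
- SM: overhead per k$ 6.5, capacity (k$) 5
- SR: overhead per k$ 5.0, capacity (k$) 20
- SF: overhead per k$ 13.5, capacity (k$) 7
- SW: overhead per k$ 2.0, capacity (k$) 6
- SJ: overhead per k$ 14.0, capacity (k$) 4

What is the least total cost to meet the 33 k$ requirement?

158.5

Cheapest first:
SW at 2.0: take all 6 k$ → 27 still needed.
Take 20 from SR at 5.0 → need 7 more.
Take 5 from SM at 6.5 → need 2 more.
SY (7.0): take the remaining 2 → done.
SF, SJ: unused.
Cost = 6×2.0 + 20×5.0 + 5×6.5 + 2×7.0 = 158.5.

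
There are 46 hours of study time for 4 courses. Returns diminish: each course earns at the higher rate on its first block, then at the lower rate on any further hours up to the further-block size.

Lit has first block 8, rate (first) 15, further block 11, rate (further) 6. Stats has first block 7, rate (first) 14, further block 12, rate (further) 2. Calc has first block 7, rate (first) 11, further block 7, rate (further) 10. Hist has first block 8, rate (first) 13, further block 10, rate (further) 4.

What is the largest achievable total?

523

Rank every tier by rate: Lit/T1 15 > Stats/T1 14 > Hist/T1 13 > Calc/T1 11 > Calc/T2 10 > Lit/T2 6 > Hist/T2 4 > Stats/T2 2.
Lit/T1 (15): +8 ; 38 left.
Stats T1 at 14: fill all 7 ; 31 left.
Fill Hist T1 block (8 at 13) ; 23 left.
Calc T1 at 11: fill all 7 ; 16 left.
Calc/T2 (10): +7 ; 9 left.
Lit T2 at 6: only 9 left, fill 9.
Total = 15×8 + 14×7 + 13×8 + 11×7 + 10×7 + 6×9 = 523.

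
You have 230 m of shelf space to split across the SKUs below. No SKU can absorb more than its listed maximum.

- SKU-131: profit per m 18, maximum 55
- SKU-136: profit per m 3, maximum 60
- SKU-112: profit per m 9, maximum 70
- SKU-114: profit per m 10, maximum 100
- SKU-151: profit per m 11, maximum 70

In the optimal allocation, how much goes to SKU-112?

Rank by profit per m: SKU-131 18 > SKU-151 11 > SKU-114 10 > SKU-112 9 > SKU-136 3.
Give SKU-131 55 to hit its cap of 55 → 175 left.
SKU-151: +70 to 70 (cap) → 105 left.
SKU-114: +100 to 100 (cap) → 5 left.
SKU-112: +5 (room for 70) → 5. Pool exhausted.

5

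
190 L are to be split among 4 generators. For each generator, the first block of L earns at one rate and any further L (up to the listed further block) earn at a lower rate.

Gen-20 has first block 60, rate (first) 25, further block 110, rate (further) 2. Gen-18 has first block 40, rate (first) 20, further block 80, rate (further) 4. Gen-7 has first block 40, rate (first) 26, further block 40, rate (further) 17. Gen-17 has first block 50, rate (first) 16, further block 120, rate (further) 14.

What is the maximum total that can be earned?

Treat each block as its own option and order by rate: Gen-7/first 26 > Gen-20/first 25 > Gen-18/first 20 > Gen-7/second 17 > Gen-17/first 16 > Gen-17/second 14 > Gen-18/second 4 > Gen-20/second 2.
Gen-7/first (26): +40 — 150 left.
Fill Gen-20 first block (60 at 25) — 90 left.
Gen-18 first at 20: fill all 40 — 50 left.
Gen-7/second (17): +40 — 10 left.
Gen-17 first at 16: only 10 left, fill 10.
Total = 26×40 + 25×60 + 20×40 + 17×40 + 16×10 = 4180.

4180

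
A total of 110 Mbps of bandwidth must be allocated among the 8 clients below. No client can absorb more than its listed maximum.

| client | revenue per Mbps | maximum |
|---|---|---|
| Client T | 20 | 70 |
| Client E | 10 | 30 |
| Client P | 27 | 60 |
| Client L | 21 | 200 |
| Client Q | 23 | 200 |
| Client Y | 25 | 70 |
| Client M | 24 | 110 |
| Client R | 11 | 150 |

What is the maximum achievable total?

2870

Highest revenue per Mbps first: Client P 27 > Client Y 25 > Client M 24 > Client Q 23 > Client L 21 > Client T 20 > Client R 11 > Client E 10.
Client P takes 60 to reach its cap of 60 — 50 left.
Only 50 left; Client Y takes them to reach 50.
Total = 27×60 + 25×50 = 2870.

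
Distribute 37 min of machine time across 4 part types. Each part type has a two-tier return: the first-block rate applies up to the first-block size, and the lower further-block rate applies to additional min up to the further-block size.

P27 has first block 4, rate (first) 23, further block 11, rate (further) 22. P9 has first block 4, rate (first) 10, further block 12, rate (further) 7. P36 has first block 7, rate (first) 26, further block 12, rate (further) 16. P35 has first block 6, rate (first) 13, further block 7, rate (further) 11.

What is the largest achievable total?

747

Rank every tier by rate: P36/tier1 26 > P27/tier1 23 > P27/tier2 22 > P36/tier2 16 > P35/tier1 13 > P35/tier2 11 > P9/tier1 10 > P9/tier2 7.
Fill P36 tier1 block (7 at 26) ; 30 left.
P27/tier1 (23): +4 ; 26 left.
Fill P27 tier2 block (11 at 22) ; 15 left.
P36/tier2 (16): +12 ; 3 left.
P35/tier1: +3 of 6 at 13; pool empty.
Total = 26×7 + 23×4 + 22×11 + 16×12 + 13×3 = 747.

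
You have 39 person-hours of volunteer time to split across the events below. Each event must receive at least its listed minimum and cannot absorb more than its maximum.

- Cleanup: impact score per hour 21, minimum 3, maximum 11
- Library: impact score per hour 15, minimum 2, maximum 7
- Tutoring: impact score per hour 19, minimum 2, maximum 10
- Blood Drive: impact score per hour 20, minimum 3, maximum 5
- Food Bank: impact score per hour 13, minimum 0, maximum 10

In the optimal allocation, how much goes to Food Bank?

Meeting every minimum uses 3+2+2+3+0 = 10 person-hours, leaving 29.
Highest impact score per hour first: Cleanup 21 > Blood Drive 20 > Tutoring 19 > Library 15 > Food Bank 13.
Give Cleanup 8 more to hit its cap of 11 → 21 left.
Give Blood Drive 2 more to hit its cap of 5 → 19 left.
Give Tutoring 8 more to hit its cap of 10 → 11 left.
Give Library 5 more to hit its cap of 7 → 6 left.
Food Bank: +6 (room for 10) → 6. Pool exhausted.

6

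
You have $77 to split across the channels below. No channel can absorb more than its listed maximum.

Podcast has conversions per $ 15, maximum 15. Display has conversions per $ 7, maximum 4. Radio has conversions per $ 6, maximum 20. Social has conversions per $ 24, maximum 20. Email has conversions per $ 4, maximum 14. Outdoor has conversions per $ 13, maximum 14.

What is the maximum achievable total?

Highest conversions per $ first: Social 24 > Podcast 15 > Outdoor 13 > Display 7 > Radio 6 > Email 4.
Give Social 20 to hit its cap of 20 — 57 left.
Give Podcast 15 to hit its cap of 15 — 42 left.
Give Outdoor 14 to hit its cap of 14 — 28 left.
Give Display 4 to hit its cap of 4 — 24 left.
Radio: +20 to 20 (cap) — 4 left.
Email has room for 14 but only 4 remain, so it gets 4.
Total = 15×15 + 7×4 + 6×20 + 24×20 + 4×4 + 13×14 = 1051.

1051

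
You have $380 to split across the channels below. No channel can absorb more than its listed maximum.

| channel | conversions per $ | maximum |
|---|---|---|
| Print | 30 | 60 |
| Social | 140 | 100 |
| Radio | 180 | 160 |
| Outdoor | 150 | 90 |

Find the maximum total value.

Rank by conversions per $: Radio 180 > Outdoor 150 > Social 140 > Print 30.
Give Radio 160 to hit its cap of 160 — 220 left.
Outdoor takes 90 to reach its cap of 90 — 130 left.
Give Social 100 to hit its cap of 100 — 30 left.
Print has room for 60 but only 30 remain, so it gets 30.
Total = 30×30 + 140×100 + 180×160 + 150×90 = 57200.

57200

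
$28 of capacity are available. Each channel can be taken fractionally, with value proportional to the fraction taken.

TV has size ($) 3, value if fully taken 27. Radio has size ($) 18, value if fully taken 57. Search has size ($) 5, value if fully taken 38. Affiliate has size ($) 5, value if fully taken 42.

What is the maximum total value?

Best value per unit of size first: TV 27/3≈9, Affiliate 42/5≈8.4, Search 38/5≈7.6, Radio 57/18≈3.17.
TV: take in full, 3 $ for value 27 ; 25 left.
Take all of Affiliate (5 $, value 42) ; 20 $ left.
All 5 $ of Search fit (value 38) ; 15 remain.
Only 15 $ remain; take 15/18 of Radio for value 57×15/18 = 47.5.
Total value = 154.5.

154.5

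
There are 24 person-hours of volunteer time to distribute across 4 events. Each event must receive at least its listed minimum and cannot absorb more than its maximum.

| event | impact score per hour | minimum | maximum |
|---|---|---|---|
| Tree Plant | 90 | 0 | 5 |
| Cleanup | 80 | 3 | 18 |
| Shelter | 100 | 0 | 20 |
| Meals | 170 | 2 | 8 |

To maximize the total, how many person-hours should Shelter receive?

13

Meeting every minimum uses 0+3+0+2 = 5 person-hours, leaving 19.
Rank by impact score per hour: Meals 170 > Shelter 100 > Tree Plant 90 > Cleanup 80.
Meals takes 6 more to reach its cap of 8 — 13 left.
Only 13 left; Shelter takes them to reach 13.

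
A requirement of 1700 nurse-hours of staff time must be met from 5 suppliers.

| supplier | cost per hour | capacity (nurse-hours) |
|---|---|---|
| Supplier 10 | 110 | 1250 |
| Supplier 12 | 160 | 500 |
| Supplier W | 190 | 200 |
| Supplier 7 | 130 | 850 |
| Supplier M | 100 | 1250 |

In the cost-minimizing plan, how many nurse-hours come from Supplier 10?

450

Cheapest first:
Supplier M at 100: take all 1250 nurse-hours → 450 still needed.
Supplier 10 (110): take the remaining 450 → done.
Supplier 7, Supplier 12, Supplier W: unused.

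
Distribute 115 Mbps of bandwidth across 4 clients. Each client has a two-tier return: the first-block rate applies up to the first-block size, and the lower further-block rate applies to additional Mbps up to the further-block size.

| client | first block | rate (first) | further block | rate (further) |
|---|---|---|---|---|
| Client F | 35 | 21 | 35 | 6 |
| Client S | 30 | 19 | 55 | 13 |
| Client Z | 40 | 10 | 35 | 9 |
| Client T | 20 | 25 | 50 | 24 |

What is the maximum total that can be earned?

2625

Rank every tier by rate: Client T/T1 25 > Client T/T2 24 > Client F/T1 21 > Client S/T1 19 > Client S/T2 13 > Client Z/T1 10 > Client Z/T2 9 > Client F/T2 6.
Client T/T1 (25): +20 ; 95 left.
Fill Client T T2 block (50 at 24) ; 45 left.
Client F/T1 (21): +35 ; 10 left.
10 remain; put them into Client S T1 at 19.
Total = 25×20 + 24×50 + 21×35 + 19×10 = 2625.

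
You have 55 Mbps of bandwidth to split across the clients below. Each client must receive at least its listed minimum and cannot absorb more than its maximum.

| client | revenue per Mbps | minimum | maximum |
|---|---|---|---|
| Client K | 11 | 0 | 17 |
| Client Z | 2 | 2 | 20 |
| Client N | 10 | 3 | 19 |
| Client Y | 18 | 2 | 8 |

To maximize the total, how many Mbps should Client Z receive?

Meeting every minimum uses 0+2+3+2 = 7 Mbps, leaving 48.
Rank by revenue per Mbps: Client Y 18 > Client K 11 > Client N 10 > Client Z 2.
Give Client Y 6 more to hit its cap of 8 → 42 left.
Client K takes 17 more to reach its cap of 17 → 25 left.
Client N takes 16 more to reach its cap of 19 → 9 left.
Client Z has room for 18 more but only 9 remain, so it gets 11.

11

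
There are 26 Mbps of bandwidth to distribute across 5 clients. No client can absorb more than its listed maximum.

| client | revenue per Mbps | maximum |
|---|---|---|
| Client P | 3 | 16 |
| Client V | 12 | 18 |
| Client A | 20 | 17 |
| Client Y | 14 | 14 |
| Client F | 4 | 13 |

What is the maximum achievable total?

Order the clients by revenue per Mbps: Client A 20 > Client Y 14 > Client V 12 > Client F 4 > Client P 3.
Client A takes 17 to reach its cap of 17 → 9 left.
Client Y has room for 14 but only 9 remain, so it gets 9.
Total = 20×17 + 14×9 = 466.

466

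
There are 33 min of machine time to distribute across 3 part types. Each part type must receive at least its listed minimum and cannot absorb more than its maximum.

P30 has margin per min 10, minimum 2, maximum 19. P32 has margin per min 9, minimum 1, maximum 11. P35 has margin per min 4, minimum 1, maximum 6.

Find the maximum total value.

Meeting every minimum uses 2+1+1 = 4 min, leaving 29.
Rank by margin per min: P30 10 > P32 9 > P35 4.
P30 takes 17 more to reach its cap of 19 → 12 left.
P32: +10 to 11 (cap) → 2 left.
Only 2 left; P35 takes them to reach 3.
Total = 10×19 + 9×11 + 4×3 = 301.

301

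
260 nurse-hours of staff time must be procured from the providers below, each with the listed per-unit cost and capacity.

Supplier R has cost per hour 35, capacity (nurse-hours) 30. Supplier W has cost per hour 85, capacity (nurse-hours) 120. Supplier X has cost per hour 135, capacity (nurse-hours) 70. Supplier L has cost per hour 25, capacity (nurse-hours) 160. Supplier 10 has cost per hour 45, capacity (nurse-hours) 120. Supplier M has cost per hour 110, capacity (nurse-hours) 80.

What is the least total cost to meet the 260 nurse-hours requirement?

8200

Use providers in increasing cost order.
Take 160 from Supplier L at 25 ; need 100 more.
Take 30 from Supplier R at 35 ; need 70 more.
Supplier 10 (45): take the remaining 70 ; done.
Supplier W, Supplier M, Supplier X: unused.
Cost = 160×25 + 30×35 + 70×45 = 8200.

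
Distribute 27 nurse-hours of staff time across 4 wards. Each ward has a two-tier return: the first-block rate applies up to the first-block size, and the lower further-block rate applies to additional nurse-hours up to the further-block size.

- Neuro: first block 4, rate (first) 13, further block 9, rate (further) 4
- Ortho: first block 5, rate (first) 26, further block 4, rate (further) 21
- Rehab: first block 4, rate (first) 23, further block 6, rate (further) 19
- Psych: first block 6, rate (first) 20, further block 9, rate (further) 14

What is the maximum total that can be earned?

Treat each block as its own option and order by rate: Ortho/tier1 26 > Rehab/tier1 23 > Ortho/tier2 21 > Psych/tier1 20 > Rehab/tier2 19 > Psych/tier2 14 > Neuro/tier1 13 > Neuro/tier2 4.
Fill Ortho tier1 block (5 at 26) → 22 left.
Rehab/tier1 (23): +4 → 18 left.
Fill Ortho tier2 block (4 at 21) → 14 left.
Fill Psych tier1 block (6 at 20) → 8 left.
Rehab tier2 at 19: fill all 6 → 2 left.
2 remain; put them into Psych tier2 at 14.
Total = 26×5 + 23×4 + 21×4 + 20×6 + 19×6 + 14×2 = 568.

568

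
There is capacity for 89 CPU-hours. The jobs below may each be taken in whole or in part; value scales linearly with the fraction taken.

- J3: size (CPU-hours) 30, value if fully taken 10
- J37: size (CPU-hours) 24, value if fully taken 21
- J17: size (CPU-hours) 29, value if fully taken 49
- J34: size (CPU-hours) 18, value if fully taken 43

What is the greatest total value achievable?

119

Sort by value density: J34 43/18≈2.39, J17 49/29≈1.69, J37 21/24≈0.875, J3 10/30≈0.333.
All 18 CPU-hours of J34 fit (value 43) ; 71 remain.
All 29 CPU-hours of J17 fit (value 49) ; 42 remain.
All 24 CPU-hours of J37 fit (value 21) ; 18 remain.
Only 18 CPU-hours remain; take 18/30 of J3 for value 10×18/30 = 6.
Total value = 119.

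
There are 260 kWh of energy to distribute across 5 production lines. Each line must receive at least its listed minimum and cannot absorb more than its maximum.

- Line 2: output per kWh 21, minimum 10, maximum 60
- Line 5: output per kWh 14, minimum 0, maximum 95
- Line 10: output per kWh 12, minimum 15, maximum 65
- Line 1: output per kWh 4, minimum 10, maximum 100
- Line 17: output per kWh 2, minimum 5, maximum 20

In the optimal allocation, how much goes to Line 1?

35

Meeting every minimum uses 10+0+15+10+5 = 40 kWh, leaving 220.
Highest output per kWh first: Line 2 21 > Line 5 14 > Line 10 12 > Line 1 4 > Line 17 2.
Give Line 2 50 more to hit its cap of 60 → 170 left.
Line 5: +95 to 95 (cap) → 75 left.
Line 10 takes 50 more to reach its cap of 65 → 25 left.
Line 1: +25 (room for 90) → 35. Pool exhausted.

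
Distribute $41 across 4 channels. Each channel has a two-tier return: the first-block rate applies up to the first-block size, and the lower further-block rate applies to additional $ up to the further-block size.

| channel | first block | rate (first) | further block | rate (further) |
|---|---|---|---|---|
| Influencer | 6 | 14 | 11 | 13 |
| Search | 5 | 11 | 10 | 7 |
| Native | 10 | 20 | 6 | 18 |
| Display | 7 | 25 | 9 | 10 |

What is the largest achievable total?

721

Order all 8 blocks by rate: Display/tier1 25 > Native/tier1 20 > Native/tier2 18 > Influencer/tier1 14 > Influencer/tier2 13 > Search/tier1 11 > Display/tier2 10 > Search/tier2 7.
Display/tier1 (25): +7 ; 34 left.
Native/tier1 (20): +10 ; 24 left.
Native tier2 at 18: fill all 6 ; 18 left.
Influencer/tier1 (14): +6 ; 12 left.
Fill Influencer tier2 block (11 at 13) ; 1 left.
Search tier1 at 11: only 1 left, fill 1.
Total = 25×7 + 20×10 + 18×6 + 14×6 + 13×11 + 11×1 = 721.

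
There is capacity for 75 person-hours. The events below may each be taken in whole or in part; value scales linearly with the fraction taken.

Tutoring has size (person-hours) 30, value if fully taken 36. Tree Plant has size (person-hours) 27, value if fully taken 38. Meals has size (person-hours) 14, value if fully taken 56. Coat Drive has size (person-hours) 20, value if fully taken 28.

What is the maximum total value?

138.8

Sort by value density: Meals 56/14≈4, Tree Plant 38/27≈1.41, Coat Drive 28/20≈1.4, Tutoring 36/30≈1.2.
Meals: take in full, 14 person-hours for value 56 ; 61 left.
Tree Plant: take in full, 27 person-hours for value 38 ; 34 left.
Coat Drive: take in full, 20 person-hours for value 28 ; 14 left.
14 person-hours left: a 14/30 share of Tutoring gives 36×14/30 = 16.8.
Total value = 138.8.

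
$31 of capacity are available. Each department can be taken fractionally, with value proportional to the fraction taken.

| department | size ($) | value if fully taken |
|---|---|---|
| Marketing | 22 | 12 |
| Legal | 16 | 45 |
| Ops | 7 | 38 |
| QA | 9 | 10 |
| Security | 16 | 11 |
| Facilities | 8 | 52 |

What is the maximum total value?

135

Best value per unit of size first: Facilities 52/8≈6.5, Ops 38/7≈5.43, Legal 45/16≈2.81, QA 10/9≈1.11, Security 11/16≈0.688, Marketing 12/22≈0.545.
Facilities: take in full, 8 $ for value 52 — 23 left.
Ops: take in full, 7 $ for value 38 — 16 left.
All 16 $ of Legal fit (value 45) — 0 remain.
Total value = 135.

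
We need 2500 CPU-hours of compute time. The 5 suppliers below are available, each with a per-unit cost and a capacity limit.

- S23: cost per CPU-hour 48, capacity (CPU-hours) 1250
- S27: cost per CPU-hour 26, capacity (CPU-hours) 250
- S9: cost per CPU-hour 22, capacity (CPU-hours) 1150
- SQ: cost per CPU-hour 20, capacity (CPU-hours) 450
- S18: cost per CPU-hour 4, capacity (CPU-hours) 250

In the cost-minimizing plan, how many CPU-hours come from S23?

400

Fill from the cheapest supplier first.
S18 at 4: take all 250 CPU-hours → 2250 still needed.
Take 450 from SQ at 20 → need 1800 more.
S9 at 22: take all 1150 CPU-hours → 650 still needed.
S27 at 26: take all 250 CPU-hours → 400 still needed.
S23 at 48: take 400 of its 1250 → requirement met.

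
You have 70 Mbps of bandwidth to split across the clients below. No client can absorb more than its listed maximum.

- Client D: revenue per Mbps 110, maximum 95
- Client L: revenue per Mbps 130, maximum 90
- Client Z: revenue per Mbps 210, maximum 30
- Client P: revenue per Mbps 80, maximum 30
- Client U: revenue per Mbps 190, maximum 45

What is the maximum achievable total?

Highest revenue per Mbps first: Client Z 210 > Client U 190 > Client L 130 > Client D 110 > Client P 80.
Client Z: +30 to 30 (cap) ; 40 left.
Client U has room for 45 but only 40 remain, so it gets 40.
Total = 210×30 + 190×40 = 13900.

13900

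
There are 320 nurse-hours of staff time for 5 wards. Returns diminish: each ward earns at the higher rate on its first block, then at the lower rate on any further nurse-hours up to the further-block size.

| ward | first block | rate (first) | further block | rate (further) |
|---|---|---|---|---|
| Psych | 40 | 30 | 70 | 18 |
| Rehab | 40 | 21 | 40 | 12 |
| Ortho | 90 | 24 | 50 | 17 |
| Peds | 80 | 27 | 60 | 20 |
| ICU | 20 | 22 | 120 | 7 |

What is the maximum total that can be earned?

7800

Treat each block as its own option and order by rate: Psych/tier1 30 > Peds/tier1 27 > Ortho/tier1 24 > ICU/tier1 22 > Rehab/tier1 21 > Peds/tier2 20 > Psych/tier2 18 > Ortho/tier2 17 > Rehab/tier2 12 > ICU/tier2 7.
Psych/tier1 (30): +40 — 280 left.
Fill Peds tier1 block (80 at 27) — 200 left.
Ortho tier1 at 24: fill all 90 — 110 left.
ICU tier1 at 22: fill all 20 — 90 left.
Rehab tier1 at 21: fill all 40 — 50 left.
Peds tier2 at 20: only 50 left, fill 50.
Total = 30×40 + 27×80 + 24×90 + 22×20 + 21×40 + 20×50 = 7800.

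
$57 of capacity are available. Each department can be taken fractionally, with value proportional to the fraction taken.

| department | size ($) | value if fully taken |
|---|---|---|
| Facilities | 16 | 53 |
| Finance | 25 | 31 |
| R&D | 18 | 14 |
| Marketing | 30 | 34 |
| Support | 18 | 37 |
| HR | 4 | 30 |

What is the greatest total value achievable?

143.56

Rank by value-to-size ratio: HR 30/4≈7.5, Facilities 53/16≈3.31, Support 37/18≈2.06, Finance 31/25≈1.24, Marketing 34/30≈1.13, R&D 14/18≈0.778.
All 4 $ of HR fit (value 30) → 53 remain.
Take all of Facilities (16 $, value 53) → 37 $ left.
All 18 $ of Support fit (value 37) → 19 remain.
Fill the last 19 $ with part of Finance: 19/25 of it earns 23.56.
Total value = 143.56.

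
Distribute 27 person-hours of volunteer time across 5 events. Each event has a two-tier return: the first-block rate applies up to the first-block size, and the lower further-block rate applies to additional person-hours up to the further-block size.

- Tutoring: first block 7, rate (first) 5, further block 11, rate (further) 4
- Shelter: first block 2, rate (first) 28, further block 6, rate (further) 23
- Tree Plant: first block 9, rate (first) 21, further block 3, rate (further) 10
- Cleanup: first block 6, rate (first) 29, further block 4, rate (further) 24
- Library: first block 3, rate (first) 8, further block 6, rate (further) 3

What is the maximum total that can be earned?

653

Treat each block as its own option and order by rate: Cleanup/first 29 > Shelter/first 28 > Cleanup/second 24 > Shelter/second 23 > Tree Plant/first 21 > Tree Plant/second 10 > Library/first 8 > Tutoring/first 5 > Tutoring/second 4 > Library/second 3.
Fill Cleanup first block (6 at 29) → 21 left.
Shelter/first (28): +2 → 19 left.
Fill Cleanup second block (4 at 24) → 15 left.
Shelter/second (23): +6 → 9 left.
Tree Plant first at 21: fill all 9 → 0 left.
Total = 29×6 + 28×2 + 24×4 + 23×6 + 21×9 = 653.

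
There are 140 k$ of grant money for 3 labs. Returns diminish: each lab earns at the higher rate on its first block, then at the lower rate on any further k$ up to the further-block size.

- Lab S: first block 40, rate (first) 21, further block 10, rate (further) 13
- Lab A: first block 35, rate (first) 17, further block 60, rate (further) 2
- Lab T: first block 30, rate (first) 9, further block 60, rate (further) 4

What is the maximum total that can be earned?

1935

Order all 6 blocks by rate: Lab S/tier1 21 > Lab A/tier1 17 > Lab S/tier2 13 > Lab T/tier1 9 > Lab T/tier2 4 > Lab A/tier2 2.
Fill Lab S tier1 block (40 at 21) — 100 left.
Lab A/tier1 (17): +35 — 65 left.
Fill Lab S tier2 block (10 at 13) — 55 left.
Fill Lab T tier1 block (30 at 9) — 25 left.
Lab T/tier2: +25 of 60 at 4; pool empty.
Total = 21×40 + 17×35 + 13×10 + 9×30 + 4×25 = 1935.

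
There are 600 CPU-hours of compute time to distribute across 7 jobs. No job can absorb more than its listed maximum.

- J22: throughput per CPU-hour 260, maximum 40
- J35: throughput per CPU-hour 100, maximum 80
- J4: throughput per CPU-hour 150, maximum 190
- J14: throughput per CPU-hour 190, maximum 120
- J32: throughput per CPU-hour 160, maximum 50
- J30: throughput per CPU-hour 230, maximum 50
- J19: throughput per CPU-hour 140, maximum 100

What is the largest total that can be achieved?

100200

Highest throughput per CPU-hour first: J22 260 > J30 230 > J14 190 > J32 160 > J4 150 > J19 140 > J35 100.
J22: +40 to 40 (cap) — 560 left.
Give J30 50 to hit its cap of 50 — 510 left.
Give J14 120 to hit its cap of 120 — 390 left.
Give J32 50 to hit its cap of 50 — 340 left.
J4 takes 190 to reach its cap of 190 — 150 left.
Give J19 100 to hit its cap of 100 — 50 left.
J35: +50 (room for 80) → 50. Pool exhausted.
Total = 260×40 + 100×50 + 150×190 + 190×120 + 160×50 + 230×50 + 140×100 = 100200.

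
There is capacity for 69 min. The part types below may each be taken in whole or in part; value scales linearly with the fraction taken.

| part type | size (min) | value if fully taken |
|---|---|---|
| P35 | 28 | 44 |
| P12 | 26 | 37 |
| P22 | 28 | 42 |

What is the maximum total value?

Rank by value-to-size ratio: P35 44/28≈1.57, P22 42/28≈1.5, P12 37/26≈1.42.
All 28 min of P35 fit (value 44) ; 41 remain.
Take all of P22 (28 min, value 42) ; 13 min left.
Fill the last 13 min with part of P12: 13/26 of it earns 18.5.
Total value = 104.5.

104.5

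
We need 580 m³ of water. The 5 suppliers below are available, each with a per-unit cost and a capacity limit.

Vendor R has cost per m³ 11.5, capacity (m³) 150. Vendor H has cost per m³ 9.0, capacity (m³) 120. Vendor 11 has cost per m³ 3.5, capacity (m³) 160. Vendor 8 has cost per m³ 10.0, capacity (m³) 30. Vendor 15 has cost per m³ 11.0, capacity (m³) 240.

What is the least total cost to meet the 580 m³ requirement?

Fill from the cheapest supplier first.
Take 160 from Vendor 11 at 3.5 ; need 420 more.
Vendor H (9.0): use full 120 ; 300 m³ to go.
Take 30 from Vendor 8 at 10.0 ; need 270 more.
Vendor 15 at 11.0: take all 240 m³ ; 30 still needed.
Vendor R (11.5): take the remaining 30 ; done.
Cost = 160×3.5 + 120×9.0 + 30×10.0 + 240×11.0 + 30×11.5 = 4925.

4925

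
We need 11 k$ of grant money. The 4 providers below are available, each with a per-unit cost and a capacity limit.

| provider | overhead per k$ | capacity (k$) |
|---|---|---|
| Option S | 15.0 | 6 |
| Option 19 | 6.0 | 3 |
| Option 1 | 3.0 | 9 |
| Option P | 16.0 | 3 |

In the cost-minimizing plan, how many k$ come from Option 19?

2

Use providers in increasing cost order.
Option 1 at 3.0: take all 9 k$ ; 2 still needed.
Option 19 at 6.0: take 2 of its 3 ; requirement met.
Option S, Option P: unused.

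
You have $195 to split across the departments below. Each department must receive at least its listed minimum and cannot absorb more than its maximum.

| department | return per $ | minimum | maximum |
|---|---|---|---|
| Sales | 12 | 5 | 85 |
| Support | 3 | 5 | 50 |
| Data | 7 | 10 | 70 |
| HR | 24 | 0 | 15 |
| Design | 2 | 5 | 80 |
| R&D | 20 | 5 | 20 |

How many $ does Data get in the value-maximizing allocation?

65

Meeting every minimum uses 5+5+10+0+5+5 = 30 $, leaving 165.
Rank by return per $: HR 24 > R&D 20 > Sales 12 > Data 7 > Support 3 > Design 2.
Give HR 15 more to hit its cap of 15 ; 150 left.
R&D takes 15 more to reach its cap of 20 ; 135 left.
Give Sales 80 more to hit its cap of 85 ; 55 left.
Data has room for 60 more but only 55 remain, so it gets 65.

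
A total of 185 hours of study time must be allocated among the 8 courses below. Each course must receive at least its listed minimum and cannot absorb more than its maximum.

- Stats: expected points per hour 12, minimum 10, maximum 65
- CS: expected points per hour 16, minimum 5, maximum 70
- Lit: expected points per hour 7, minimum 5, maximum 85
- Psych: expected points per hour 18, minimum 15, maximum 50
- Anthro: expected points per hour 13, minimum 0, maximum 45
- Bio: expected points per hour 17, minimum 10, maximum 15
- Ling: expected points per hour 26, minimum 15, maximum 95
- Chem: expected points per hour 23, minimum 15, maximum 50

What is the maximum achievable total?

Meeting every minimum uses 10+5+5+15+0+10+15+15 = 75 hours, leaving 110.
Order the courses by expected points per hour: Ling 26 > Chem 23 > Psych 18 > Bio 17 > CS 16 > Anthro 13 > Stats 12 > Lit 7.
Give Ling 80 more to hit its cap of 95 ; 30 left.
Only 30 left; Chem takes them to reach 45.
Total = 12×10 + 16×5 + 7×5 + 18×15 + 17×10 + 26×95 + 23×45 = 4180.

4180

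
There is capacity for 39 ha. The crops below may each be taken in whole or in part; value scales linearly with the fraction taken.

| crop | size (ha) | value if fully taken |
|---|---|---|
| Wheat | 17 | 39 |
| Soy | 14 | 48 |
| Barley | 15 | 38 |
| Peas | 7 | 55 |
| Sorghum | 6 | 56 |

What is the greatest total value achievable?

Best value per unit of size first: Sorghum 56/6≈9.33, Peas 55/7≈7.86, Soy 48/14≈3.43, Barley 38/15≈2.53, Wheat 39/17≈2.29.
Take all of Sorghum (6 ha, value 56) ; 33 ha left.
Peas: take in full, 7 ha for value 55 ; 26 left.
Soy: take in full, 14 ha for value 48 ; 12 left.
12 ha left: a 12/15 share of Barley gives 38×12/15 = 30.4.
Total value = 189.4.

189.4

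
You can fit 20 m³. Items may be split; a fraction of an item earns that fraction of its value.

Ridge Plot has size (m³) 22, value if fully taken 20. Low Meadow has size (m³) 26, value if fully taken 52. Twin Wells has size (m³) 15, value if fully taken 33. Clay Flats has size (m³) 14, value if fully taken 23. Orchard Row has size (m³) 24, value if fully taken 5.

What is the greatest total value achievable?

43

Best value per unit of size first: Twin Wells 33/15≈2.2, Low Meadow 52/26≈2, Clay Flats 23/14≈1.64, Ridge Plot 20/22≈0.909, Orchard Row 5/24≈0.208.
Twin Wells: take in full, 15 m³ for value 33 ; 5 left.
Fill the last 5 m³ with part of Low Meadow: 5/26 of it earns 10.
Total value = 43.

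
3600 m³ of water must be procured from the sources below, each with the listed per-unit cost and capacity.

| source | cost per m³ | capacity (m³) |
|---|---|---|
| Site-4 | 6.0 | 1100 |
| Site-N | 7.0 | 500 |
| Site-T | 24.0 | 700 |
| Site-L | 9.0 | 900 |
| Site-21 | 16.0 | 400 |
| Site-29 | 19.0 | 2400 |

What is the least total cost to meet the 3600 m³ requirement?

37900

Cheapest first:
Site-4 (6.0): use full 1100 — 2500 m³ to go.
Site-N (7.0): use full 500 — 2000 m³ to go.
Take 900 from Site-L at 9.0 — need 1100 more.
Site-21 (16.0): use full 400 — 700 m³ to go.
Site-29 at 19.0: take 700 of its 2400 — requirement met.
Site-T: unused.
Cost = 1100×6.0 + 500×7.0 + 900×9.0 + 400×16.0 + 700×19.0 = 37900.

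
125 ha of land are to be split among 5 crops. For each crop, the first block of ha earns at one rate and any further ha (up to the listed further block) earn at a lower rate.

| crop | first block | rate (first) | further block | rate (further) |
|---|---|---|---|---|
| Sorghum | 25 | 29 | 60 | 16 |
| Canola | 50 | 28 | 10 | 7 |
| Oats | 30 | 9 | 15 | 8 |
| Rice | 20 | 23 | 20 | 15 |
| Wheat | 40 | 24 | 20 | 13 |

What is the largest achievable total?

Rank every tier by rate: Sorghum/T1 29 > Canola/T1 28 > Wheat/T1 24 > Rice/T1 23 > Sorghum/T2 16 > Rice/T2 15 > Wheat/T2 13 > Oats/T1 9 > Oats/T2 8 > Canola/T2 7.
Sorghum/T1 (29): +25 — 100 left.
Canola T1 at 28: fill all 50 — 50 left.
Wheat/T1 (24): +40 — 10 left.
Rice/T1: +10 of 20 at 23; pool empty.
Total = 29×25 + 28×50 + 24×40 + 23×10 = 3315.

3315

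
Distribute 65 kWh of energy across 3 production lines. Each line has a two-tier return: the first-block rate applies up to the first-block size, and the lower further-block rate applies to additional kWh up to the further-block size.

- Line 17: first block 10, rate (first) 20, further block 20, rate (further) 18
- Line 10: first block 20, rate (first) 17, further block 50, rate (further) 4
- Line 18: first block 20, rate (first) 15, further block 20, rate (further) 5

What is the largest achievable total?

1125

Rank every tier by rate: Line 17/first 20 > Line 17/second 18 > Line 10/first 17 > Line 18/first 15 > Line 18/second 5 > Line 10/second 4.
Line 17 first at 20: fill all 10 — 55 left.
Fill Line 17 second block (20 at 18) — 35 left.
Line 10 first at 17: fill all 20 — 15 left.
Line 18/first: +15 of 20 at 15; pool empty.
Total = 20×10 + 18×20 + 17×20 + 15×15 = 1125.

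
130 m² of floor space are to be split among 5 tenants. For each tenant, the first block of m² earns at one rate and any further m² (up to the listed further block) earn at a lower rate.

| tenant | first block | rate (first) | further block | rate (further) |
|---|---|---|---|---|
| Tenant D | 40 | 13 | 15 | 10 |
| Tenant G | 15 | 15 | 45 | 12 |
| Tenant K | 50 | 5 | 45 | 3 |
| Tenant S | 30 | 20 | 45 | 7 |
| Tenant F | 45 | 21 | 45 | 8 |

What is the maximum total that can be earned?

Order all 10 blocks by rate: Tenant F/T1 21 > Tenant S/T1 20 > Tenant G/T1 15 > Tenant D/T1 13 > Tenant G/T2 12 > Tenant D/T2 10 > Tenant F/T2 8 > Tenant S/T2 7 > Tenant K/T1 5 > Tenant K/T2 3.
Fill Tenant F T1 block (45 at 21) — 85 left.
Fill Tenant S T1 block (30 at 20) — 55 left.
Fill Tenant G T1 block (15 at 15) — 40 left.
Tenant D T1 at 13: fill all 40 — 0 left.
Total = 21×45 + 20×30 + 15×15 + 13×40 = 2290.

2290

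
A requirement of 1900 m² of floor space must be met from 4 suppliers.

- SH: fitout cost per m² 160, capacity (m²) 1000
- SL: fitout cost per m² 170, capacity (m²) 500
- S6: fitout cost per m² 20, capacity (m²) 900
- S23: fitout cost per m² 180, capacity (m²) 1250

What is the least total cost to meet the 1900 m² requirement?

Cheapest first:
Take 900 from S6 at 20 — need 1000 more.
Take 1000 from SH at 160 — need 0 more.
SL, S23: unused.
Cost = 900×20 + 1000×160 = 178000.

178000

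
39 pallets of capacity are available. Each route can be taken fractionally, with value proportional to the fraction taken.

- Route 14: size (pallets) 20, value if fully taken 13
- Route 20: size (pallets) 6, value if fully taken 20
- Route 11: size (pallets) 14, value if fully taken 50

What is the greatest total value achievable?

82.35

Sort by value density: Route 11 50/14≈3.57, Route 20 20/6≈3.33, Route 14 13/20≈0.65.
Take all of Route 11 (14 pallets, value 50) → 25 pallets left.
Take all of Route 20 (6 pallets, value 20) → 19 pallets left.
19 pallets left: a 19/20 share of Route 14 gives 13×19/20 = 12.35.
Total value = 82.35.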